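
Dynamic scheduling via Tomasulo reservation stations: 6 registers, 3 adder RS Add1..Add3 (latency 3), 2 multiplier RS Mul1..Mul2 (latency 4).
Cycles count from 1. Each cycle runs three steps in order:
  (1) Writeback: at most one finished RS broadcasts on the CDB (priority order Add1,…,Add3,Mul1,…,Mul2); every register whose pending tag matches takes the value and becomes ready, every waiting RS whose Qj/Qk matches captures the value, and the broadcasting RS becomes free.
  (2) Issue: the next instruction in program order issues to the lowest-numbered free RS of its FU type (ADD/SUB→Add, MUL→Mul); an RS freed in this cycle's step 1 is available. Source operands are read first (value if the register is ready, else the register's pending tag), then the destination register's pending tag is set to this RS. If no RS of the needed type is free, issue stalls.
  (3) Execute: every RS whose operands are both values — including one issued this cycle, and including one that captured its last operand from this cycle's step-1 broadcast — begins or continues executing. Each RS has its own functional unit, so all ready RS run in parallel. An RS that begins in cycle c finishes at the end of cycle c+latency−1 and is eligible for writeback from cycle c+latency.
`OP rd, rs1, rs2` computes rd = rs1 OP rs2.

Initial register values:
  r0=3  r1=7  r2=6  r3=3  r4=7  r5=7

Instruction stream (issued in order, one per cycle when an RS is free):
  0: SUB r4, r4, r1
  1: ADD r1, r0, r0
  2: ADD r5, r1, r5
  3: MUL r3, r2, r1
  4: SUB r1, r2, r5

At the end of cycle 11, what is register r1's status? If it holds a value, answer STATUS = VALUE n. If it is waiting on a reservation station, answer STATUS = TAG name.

c1: issue SUB r4<-Add1 | r0:3,r1:7,r2:6,r3:3,r4:Add1,r5:7
c2: issue ADD r1<-Add2 | r0:3,r1:Add2,r2:6,r3:3,r4:Add1,r5:7
c3: issue ADD r5<-Add3 | r0:3,r1:Add2,r2:6,r3:3,r4:Add1,r5:Add3
c4: CDB Add1=0; issue MUL r3<-Mul1 | r0:3,r1:Add2,r2:6,r3:Mul1,r4:0,r5:Add3
c5: CDB Add2=6; issue SUB r1<-Add1 | r0:3,r1:Add1,r2:6,r3:Mul1,r4:0,r5:Add3
c6: - | r0:3,r1:Add1,r2:6,r3:Mul1,r4:0,r5:Add3
c7: - | r0:3,r1:Add1,r2:6,r3:Mul1,r4:0,r5:Add3
c8: CDB Add3=13 | r0:3,r1:Add1,r2:6,r3:Mul1,r4:0,r5:13
c9: CDB Mul1=36 | r0:3,r1:Add1,r2:6,r3:36,r4:0,r5:13
c10: - | r0:3,r1:Add1,r2:6,r3:36,r4:0,r5:13
c11: CDB Add1=-7 | r0:3,r1:-7,r2:6,r3:36,r4:0,r5:13

STATUS = VALUE -7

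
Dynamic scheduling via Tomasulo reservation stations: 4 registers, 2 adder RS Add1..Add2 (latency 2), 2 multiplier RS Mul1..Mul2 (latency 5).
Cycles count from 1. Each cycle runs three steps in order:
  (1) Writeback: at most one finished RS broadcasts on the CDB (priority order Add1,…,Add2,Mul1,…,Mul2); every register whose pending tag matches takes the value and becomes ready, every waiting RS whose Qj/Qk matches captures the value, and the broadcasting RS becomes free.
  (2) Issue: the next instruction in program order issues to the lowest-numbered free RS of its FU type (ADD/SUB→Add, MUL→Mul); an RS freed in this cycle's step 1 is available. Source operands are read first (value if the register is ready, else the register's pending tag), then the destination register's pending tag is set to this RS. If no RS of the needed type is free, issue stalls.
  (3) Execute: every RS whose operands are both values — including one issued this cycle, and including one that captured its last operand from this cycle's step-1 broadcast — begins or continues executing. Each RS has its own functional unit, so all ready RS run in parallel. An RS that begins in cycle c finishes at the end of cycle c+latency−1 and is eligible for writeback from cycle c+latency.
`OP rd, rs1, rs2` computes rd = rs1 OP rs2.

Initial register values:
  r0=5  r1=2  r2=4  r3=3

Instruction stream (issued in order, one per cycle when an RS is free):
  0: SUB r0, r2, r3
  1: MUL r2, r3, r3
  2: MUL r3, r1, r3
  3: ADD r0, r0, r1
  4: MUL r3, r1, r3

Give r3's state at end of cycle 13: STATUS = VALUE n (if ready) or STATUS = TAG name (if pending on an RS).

STATUS = VALUE 12

cycle 1: issue SUB r0<-Add1 // r0:Add1,r1:2,r2:4,r3:3
cycle 2: issue MUL r2<-Mul1 // r0:Add1,r1:2,r2:Mul1,r3:3
cycle 3: CDB Add1=1; issue MUL r3<-Mul2 // r0:1,r1:2,r2:Mul1,r3:Mul2
cycle 4: issue ADD r0<-Add1 // r0:Add1,r1:2,r2:Mul1,r3:Mul2
cycle 5: stall // r0:Add1,r1:2,r2:Mul1,r3:Mul2
cycle 6: CDB Add1=3; stall // r0:3,r1:2,r2:Mul1,r3:Mul2
cycle 7: CDB Mul1=9; issue MUL r3<-Mul1 // r0:3,r1:2,r2:9,r3:Mul1
cycle 8: CDB Mul2=6 // r0:3,r1:2,r2:9,r3:Mul1
cycle 9: - // r0:3,r1:2,r2:9,r3:Mul1
cycle 10: - // r0:3,r1:2,r2:9,r3:Mul1
cycle 11: - // r0:3,r1:2,r2:9,r3:Mul1
cycle 12: - // r0:3,r1:2,r2:9,r3:Mul1
cycle 13: CDB Mul1=12 // r0:3,r1:2,r2:9,r3:12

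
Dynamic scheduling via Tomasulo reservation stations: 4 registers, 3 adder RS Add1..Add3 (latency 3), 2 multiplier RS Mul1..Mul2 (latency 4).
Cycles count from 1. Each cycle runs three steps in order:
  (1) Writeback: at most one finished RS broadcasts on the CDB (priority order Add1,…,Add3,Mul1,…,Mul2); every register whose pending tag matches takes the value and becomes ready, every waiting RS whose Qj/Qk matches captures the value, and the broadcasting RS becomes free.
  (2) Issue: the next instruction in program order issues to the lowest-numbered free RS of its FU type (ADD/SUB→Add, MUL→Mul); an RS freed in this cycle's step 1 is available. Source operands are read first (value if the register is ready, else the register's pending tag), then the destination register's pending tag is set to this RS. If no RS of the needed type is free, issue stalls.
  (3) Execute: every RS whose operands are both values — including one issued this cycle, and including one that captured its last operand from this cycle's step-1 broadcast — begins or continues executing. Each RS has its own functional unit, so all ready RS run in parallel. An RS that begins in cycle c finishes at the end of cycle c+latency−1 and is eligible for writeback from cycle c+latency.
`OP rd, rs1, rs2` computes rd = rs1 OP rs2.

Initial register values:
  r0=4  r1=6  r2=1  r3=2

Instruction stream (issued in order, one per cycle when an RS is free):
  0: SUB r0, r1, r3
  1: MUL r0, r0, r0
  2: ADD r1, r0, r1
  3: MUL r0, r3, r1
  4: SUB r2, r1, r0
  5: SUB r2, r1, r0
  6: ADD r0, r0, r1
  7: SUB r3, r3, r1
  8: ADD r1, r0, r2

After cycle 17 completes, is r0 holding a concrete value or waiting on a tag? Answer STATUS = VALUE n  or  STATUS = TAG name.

STATUS = TAG Add2

c1: issue SUB r0<-Add1 | r0:Add1,r1:6,r2:1,r3:2
c2: issue MUL r0<-Mul1 | r0:Mul1,r1:6,r2:1,r3:2
c3: issue ADD r1<-Add2 | r0:Mul1,r1:Add2,r2:1,r3:2
c4: CDB Add1=4; issue MUL r0<-Mul2 | r0:Mul2,r1:Add2,r2:1,r3:2
c5: issue SUB r2<-Add1 | r0:Mul2,r1:Add2,r2:Add1,r3:2
c6: issue SUB r2<-Add3 | r0:Mul2,r1:Add2,r2:Add3,r3:2
c7: stall | r0:Mul2,r1:Add2,r2:Add3,r3:2
c8: CDB Mul1=16; stall | r0:Mul2,r1:Add2,r2:Add3,r3:2
c9: stall | r0:Mul2,r1:Add2,r2:Add3,r3:2
c10: stall | r0:Mul2,r1:Add2,r2:Add3,r3:2
c11: CDB Add2=22; issue ADD r0<-Add2 | r0:Add2,r1:22,r2:Add3,r3:2
c12: stall | r0:Add2,r1:22,r2:Add3,r3:2
c13: stall | r0:Add2,r1:22,r2:Add3,r3:2
c14: stall | r0:Add2,r1:22,r2:Add3,r3:2
c15: CDB Mul2=44; stall | r0:Add2,r1:22,r2:Add3,r3:2
c16: stall | r0:Add2,r1:22,r2:Add3,r3:2
c17: stall | r0:Add2,r1:22,r2:Add3,r3:2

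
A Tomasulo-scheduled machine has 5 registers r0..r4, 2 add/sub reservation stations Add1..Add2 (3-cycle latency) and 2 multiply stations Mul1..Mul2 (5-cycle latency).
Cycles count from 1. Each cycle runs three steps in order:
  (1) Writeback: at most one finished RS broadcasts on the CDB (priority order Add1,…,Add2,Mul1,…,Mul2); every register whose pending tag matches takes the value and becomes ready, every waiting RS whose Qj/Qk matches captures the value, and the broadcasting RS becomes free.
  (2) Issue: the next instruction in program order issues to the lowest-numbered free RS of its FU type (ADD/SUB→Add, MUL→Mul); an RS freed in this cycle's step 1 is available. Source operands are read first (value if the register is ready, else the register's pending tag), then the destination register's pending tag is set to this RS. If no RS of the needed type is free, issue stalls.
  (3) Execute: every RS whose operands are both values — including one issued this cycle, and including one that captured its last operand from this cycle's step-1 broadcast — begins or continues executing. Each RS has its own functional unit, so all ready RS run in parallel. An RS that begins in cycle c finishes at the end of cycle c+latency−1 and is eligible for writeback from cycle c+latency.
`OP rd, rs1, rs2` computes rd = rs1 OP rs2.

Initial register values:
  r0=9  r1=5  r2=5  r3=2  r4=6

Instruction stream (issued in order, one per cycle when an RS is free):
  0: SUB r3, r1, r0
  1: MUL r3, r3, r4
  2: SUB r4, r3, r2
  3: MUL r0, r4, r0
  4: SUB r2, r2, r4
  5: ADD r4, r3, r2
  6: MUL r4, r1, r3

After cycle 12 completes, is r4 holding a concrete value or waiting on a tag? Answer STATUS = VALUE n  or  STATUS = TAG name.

STATUS = TAG Add2

c1: issue SUB r3<-Add1 | r0:9,r1:5,r2:5,r3:Add1,r4:6
c2: issue MUL r3<-Mul1 | r0:9,r1:5,r2:5,r3:Mul1,r4:6
c3: issue SUB r4<-Add2 | r0:9,r1:5,r2:5,r3:Mul1,r4:Add2
c4: CDB Add1=-4; issue MUL r0<-Mul2 | r0:Mul2,r1:5,r2:5,r3:Mul1,r4:Add2
c5: issue SUB r2<-Add1 | r0:Mul2,r1:5,r2:Add1,r3:Mul1,r4:Add2
c6: stall | r0:Mul2,r1:5,r2:Add1,r3:Mul1,r4:Add2
c7: stall | r0:Mul2,r1:5,r2:Add1,r3:Mul1,r4:Add2
c8: stall | r0:Mul2,r1:5,r2:Add1,r3:Mul1,r4:Add2
c9: CDB Mul1=-24; stall | r0:Mul2,r1:5,r2:Add1,r3:-24,r4:Add2
c10: stall | r0:Mul2,r1:5,r2:Add1,r3:-24,r4:Add2
c11: stall | r0:Mul2,r1:5,r2:Add1,r3:-24,r4:Add2
c12: CDB Add2=-29; issue ADD r4<-Add2 | r0:Mul2,r1:5,r2:Add1,r3:-24,r4:Add2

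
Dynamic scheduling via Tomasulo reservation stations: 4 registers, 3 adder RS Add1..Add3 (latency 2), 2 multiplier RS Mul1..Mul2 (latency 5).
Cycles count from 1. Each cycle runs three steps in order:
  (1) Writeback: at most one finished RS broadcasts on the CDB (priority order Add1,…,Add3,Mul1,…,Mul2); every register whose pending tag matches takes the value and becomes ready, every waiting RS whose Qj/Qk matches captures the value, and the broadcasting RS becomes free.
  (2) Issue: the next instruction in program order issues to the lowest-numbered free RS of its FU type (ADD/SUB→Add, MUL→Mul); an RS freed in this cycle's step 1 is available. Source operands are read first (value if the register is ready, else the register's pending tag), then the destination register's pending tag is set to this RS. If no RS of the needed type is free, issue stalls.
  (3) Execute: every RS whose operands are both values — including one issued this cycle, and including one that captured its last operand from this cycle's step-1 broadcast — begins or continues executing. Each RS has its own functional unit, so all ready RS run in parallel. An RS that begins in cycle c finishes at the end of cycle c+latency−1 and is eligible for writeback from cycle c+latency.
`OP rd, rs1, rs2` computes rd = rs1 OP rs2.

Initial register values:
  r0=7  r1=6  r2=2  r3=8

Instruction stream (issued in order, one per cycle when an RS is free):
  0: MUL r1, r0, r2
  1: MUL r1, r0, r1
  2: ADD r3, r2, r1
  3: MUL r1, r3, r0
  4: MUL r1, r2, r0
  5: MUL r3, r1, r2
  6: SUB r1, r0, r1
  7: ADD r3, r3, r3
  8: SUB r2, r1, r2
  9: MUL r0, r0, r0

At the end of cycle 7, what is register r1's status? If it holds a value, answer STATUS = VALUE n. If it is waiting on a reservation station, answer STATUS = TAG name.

c1: issue MUL r1<-Mul1 | r0:7,r1:Mul1,r2:2,r3:8
c2: issue MUL r1<-Mul2 | r0:7,r1:Mul2,r2:2,r3:8
c3: issue ADD r3<-Add1 | r0:7,r1:Mul2,r2:2,r3:Add1
c4: stall | r0:7,r1:Mul2,r2:2,r3:Add1
c5: stall | r0:7,r1:Mul2,r2:2,r3:Add1
c6: CDB Mul1=14; issue MUL r1<-Mul1 | r0:7,r1:Mul1,r2:2,r3:Add1
c7: stall | r0:7,r1:Mul1,r2:2,r3:Add1

STATUS = TAG Mul1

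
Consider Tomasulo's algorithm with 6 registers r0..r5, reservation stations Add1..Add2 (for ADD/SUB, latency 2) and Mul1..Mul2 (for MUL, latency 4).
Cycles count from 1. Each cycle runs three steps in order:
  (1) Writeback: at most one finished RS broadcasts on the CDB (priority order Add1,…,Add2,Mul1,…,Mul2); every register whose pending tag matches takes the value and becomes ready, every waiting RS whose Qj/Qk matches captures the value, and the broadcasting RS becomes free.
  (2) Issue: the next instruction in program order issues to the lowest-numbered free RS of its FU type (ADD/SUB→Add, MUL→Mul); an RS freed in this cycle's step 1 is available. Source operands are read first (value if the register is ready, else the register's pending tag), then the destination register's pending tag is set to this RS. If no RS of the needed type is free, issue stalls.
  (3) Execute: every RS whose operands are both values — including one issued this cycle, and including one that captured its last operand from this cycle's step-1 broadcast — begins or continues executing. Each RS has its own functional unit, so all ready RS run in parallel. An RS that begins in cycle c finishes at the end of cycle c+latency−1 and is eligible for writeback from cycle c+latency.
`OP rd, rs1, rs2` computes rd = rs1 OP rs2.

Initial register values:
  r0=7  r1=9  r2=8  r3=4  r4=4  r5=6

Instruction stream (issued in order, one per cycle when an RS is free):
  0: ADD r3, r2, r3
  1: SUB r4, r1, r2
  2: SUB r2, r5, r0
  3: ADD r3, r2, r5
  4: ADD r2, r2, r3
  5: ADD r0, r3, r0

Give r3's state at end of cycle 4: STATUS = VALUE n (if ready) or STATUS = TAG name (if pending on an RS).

STATUS = TAG Add2

  c1: issue ADD r3<-Add1  regs: r0:7,r1:9,r2:8,r3:Add1,r4:4,r5:6
  c2: issue SUB r4<-Add2  regs: r0:7,r1:9,r2:8,r3:Add1,r4:Add2,r5:6
  c3: CDB Add1=12; issue SUB r2<-Add1  regs: r0:7,r1:9,r2:Add1,r3:12,r4:Add2,r5:6
  c4: CDB Add2=1; issue ADD r3<-Add2  regs: r0:7,r1:9,r2:Add1,r3:Add2,r4:1,r5:6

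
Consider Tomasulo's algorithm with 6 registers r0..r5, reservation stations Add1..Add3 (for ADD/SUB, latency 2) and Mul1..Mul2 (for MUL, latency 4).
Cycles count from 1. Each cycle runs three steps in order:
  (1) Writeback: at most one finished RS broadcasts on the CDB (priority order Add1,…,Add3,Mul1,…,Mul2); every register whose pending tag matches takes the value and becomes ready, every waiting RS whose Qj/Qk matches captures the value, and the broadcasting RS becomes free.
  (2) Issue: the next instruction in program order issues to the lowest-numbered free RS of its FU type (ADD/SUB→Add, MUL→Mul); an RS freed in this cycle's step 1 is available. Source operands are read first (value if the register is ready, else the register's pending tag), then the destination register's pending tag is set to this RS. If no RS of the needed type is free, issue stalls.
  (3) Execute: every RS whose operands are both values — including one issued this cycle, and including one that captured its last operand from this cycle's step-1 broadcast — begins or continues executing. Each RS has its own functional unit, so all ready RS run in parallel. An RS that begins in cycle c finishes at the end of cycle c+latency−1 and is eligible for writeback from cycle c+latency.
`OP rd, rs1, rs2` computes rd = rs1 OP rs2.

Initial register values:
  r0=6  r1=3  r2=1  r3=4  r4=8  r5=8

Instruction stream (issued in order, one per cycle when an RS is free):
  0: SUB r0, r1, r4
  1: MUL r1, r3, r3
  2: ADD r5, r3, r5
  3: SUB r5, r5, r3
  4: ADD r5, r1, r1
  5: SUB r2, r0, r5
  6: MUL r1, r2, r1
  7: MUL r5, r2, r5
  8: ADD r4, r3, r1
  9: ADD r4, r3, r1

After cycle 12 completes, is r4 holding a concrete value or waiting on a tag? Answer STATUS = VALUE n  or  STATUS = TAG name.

STATUS = TAG Add2

cycle 1: issue SUB r0<-Add1 // r0:Add1,r1:3,r2:1,r3:4,r4:8,r5:8
cycle 2: issue MUL r1<-Mul1 // r0:Add1,r1:Mul1,r2:1,r3:4,r4:8,r5:8
cycle 3: CDB Add1=-5; issue ADD r5<-Add1 // r0:-5,r1:Mul1,r2:1,r3:4,r4:8,r5:Add1
cycle 4: issue SUB r5<-Add2 // r0:-5,r1:Mul1,r2:1,r3:4,r4:8,r5:Add2
cycle 5: CDB Add1=12; issue ADD r5<-Add1 // r0:-5,r1:Mul1,r2:1,r3:4,r4:8,r5:Add1
cycle 6: CDB Mul1=16; issue SUB r2<-Add3 // r0:-5,r1:16,r2:Add3,r3:4,r4:8,r5:Add1
cycle 7: CDB Add2=8; issue MUL r1<-Mul1 // r0:-5,r1:Mul1,r2:Add3,r3:4,r4:8,r5:Add1
cycle 8: CDB Add1=32; issue MUL r5<-Mul2 // r0:-5,r1:Mul1,r2:Add3,r3:4,r4:8,r5:Mul2
cycle 9: issue ADD r4<-Add1 // r0:-5,r1:Mul1,r2:Add3,r3:4,r4:Add1,r5:Mul2
cycle 10: CDB Add3=-37; issue ADD r4<-Add2 // r0:-5,r1:Mul1,r2:-37,r3:4,r4:Add2,r5:Mul2
cycle 11: - // r0:-5,r1:Mul1,r2:-37,r3:4,r4:Add2,r5:Mul2
cycle 12: - // r0:-5,r1:Mul1,r2:-37,r3:4,r4:Add2,r5:Mul2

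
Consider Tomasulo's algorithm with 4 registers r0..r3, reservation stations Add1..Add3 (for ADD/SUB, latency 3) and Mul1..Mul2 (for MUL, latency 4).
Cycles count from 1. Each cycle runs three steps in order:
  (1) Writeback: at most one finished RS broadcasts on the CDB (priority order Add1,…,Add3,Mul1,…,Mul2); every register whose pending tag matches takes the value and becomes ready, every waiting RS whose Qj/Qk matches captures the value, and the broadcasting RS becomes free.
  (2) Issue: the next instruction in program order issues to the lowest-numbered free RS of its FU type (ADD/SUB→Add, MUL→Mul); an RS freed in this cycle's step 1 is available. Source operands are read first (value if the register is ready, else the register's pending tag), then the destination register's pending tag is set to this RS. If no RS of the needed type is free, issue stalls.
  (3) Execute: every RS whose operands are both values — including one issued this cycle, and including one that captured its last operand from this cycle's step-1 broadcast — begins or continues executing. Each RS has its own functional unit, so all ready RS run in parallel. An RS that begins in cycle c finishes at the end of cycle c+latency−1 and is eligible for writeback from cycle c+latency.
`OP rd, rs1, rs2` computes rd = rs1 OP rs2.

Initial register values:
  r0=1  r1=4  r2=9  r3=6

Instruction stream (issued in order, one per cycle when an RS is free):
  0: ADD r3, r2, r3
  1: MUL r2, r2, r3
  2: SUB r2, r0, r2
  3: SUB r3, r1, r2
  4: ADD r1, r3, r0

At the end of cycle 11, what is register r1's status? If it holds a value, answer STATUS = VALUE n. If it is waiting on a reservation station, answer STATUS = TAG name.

STATUS = TAG Add3

  c1: issue ADD r3<-Add1  regs: r0:1,r1:4,r2:9,r3:Add1
  c2: issue MUL r2<-Mul1  regs: r0:1,r1:4,r2:Mul1,r3:Add1
  c3: issue SUB r2<-Add2  regs: r0:1,r1:4,r2:Add2,r3:Add1
  c4: CDB Add1=15; issue SUB r3<-Add1  regs: r0:1,r1:4,r2:Add2,r3:Add1
  c5: issue ADD r1<-Add3  regs: r0:1,r1:Add3,r2:Add2,r3:Add1
  c6: -  regs: r0:1,r1:Add3,r2:Add2,r3:Add1
  c7: -  regs: r0:1,r1:Add3,r2:Add2,r3:Add1
  c8: CDB Mul1=135  regs: r0:1,r1:Add3,r2:Add2,r3:Add1
  c9: -  regs: r0:1,r1:Add3,r2:Add2,r3:Add1
  c10: -  regs: r0:1,r1:Add3,r2:Add2,r3:Add1
  c11: CDB Add2=-134  regs: r0:1,r1:Add3,r2:-134,r3:Add1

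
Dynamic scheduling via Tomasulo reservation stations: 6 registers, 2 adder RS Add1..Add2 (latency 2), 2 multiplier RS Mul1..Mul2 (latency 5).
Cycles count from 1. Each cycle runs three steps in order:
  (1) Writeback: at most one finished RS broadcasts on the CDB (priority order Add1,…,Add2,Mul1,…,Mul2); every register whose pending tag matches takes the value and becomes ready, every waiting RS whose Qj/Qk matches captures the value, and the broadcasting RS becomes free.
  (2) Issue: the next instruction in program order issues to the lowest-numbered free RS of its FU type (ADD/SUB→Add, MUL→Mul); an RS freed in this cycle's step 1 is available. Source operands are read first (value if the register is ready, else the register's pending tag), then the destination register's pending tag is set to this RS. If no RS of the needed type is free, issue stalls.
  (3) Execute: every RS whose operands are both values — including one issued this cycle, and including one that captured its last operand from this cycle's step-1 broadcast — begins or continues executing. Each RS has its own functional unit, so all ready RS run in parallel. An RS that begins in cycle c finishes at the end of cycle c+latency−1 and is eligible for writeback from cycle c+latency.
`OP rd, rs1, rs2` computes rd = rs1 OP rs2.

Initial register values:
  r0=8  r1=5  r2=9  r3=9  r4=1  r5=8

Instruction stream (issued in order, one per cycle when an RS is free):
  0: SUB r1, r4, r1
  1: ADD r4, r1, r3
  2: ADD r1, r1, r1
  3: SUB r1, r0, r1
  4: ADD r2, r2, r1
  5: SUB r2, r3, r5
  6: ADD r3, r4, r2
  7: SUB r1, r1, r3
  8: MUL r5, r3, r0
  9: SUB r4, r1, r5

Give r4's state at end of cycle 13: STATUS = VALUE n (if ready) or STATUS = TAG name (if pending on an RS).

c1: issue SUB r1<-Add1 | r0:8,r1:Add1,r2:9,r3:9,r4:1,r5:8
c2: issue ADD r4<-Add2 | r0:8,r1:Add1,r2:9,r3:9,r4:Add2,r5:8
c3: CDB Add1=-4; issue ADD r1<-Add1 | r0:8,r1:Add1,r2:9,r3:9,r4:Add2,r5:8
c4: stall | r0:8,r1:Add1,r2:9,r3:9,r4:Add2,r5:8
c5: CDB Add1=-8; issue SUB r1<-Add1 | r0:8,r1:Add1,r2:9,r3:9,r4:Add2,r5:8
c6: CDB Add2=5; issue ADD r2<-Add2 | r0:8,r1:Add1,r2:Add2,r3:9,r4:5,r5:8
c7: CDB Add1=16; issue SUB r2<-Add1 | r0:8,r1:16,r2:Add1,r3:9,r4:5,r5:8
c8: stall | r0:8,r1:16,r2:Add1,r3:9,r4:5,r5:8
c9: CDB Add1=1; issue ADD r3<-Add1 | r0:8,r1:16,r2:1,r3:Add1,r4:5,r5:8
c10: CDB Add2=25; issue SUB r1<-Add2 | r0:8,r1:Add2,r2:1,r3:Add1,r4:5,r5:8
c11: CDB Add1=6; issue MUL r5<-Mul1 | r0:8,r1:Add2,r2:1,r3:6,r4:5,r5:Mul1
c12: issue SUB r4<-Add1 | r0:8,r1:Add2,r2:1,r3:6,r4:Add1,r5:Mul1
c13: CDB Add2=10 | r0:8,r1:10,r2:1,r3:6,r4:Add1,r5:Mul1

STATUS = TAG Add1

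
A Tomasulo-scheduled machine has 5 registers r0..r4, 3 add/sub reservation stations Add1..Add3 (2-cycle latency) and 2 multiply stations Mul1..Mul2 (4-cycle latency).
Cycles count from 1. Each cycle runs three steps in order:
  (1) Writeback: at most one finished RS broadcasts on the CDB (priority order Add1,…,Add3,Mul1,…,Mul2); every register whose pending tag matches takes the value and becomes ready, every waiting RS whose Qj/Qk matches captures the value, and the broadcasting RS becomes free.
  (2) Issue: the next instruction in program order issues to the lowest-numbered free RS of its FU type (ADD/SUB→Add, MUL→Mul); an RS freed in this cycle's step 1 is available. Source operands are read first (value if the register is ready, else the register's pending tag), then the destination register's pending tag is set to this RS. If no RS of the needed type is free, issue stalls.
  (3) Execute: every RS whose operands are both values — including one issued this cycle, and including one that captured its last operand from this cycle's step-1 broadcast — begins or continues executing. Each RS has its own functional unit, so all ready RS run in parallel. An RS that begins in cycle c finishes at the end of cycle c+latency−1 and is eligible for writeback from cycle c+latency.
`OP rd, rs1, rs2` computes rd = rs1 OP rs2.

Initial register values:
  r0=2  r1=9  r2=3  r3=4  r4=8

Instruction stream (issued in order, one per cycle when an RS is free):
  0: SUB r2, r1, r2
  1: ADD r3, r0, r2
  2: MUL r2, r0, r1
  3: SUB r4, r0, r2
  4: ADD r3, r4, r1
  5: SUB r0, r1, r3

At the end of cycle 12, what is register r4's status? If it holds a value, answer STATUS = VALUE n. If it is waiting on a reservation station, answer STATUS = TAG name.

STATUS = VALUE -16

cycle 1: issue SUB r2<-Add1 // r0:2,r1:9,r2:Add1,r3:4,r4:8
cycle 2: issue ADD r3<-Add2 // r0:2,r1:9,r2:Add1,r3:Add2,r4:8
cycle 3: CDB Add1=6; issue MUL r2<-Mul1 // r0:2,r1:9,r2:Mul1,r3:Add2,r4:8
cycle 4: issue SUB r4<-Add1 // r0:2,r1:9,r2:Mul1,r3:Add2,r4:Add1
cycle 5: CDB Add2=8; issue ADD r3<-Add2 // r0:2,r1:9,r2:Mul1,r3:Add2,r4:Add1
cycle 6: issue SUB r0<-Add3 // r0:Add3,r1:9,r2:Mul1,r3:Add2,r4:Add1
cycle 7: CDB Mul1=18 // r0:Add3,r1:9,r2:18,r3:Add2,r4:Add1
cycle 8: - // r0:Add3,r1:9,r2:18,r3:Add2,r4:Add1
cycle 9: CDB Add1=-16 // r0:Add3,r1:9,r2:18,r3:Add2,r4:-16
cycle 10: - // r0:Add3,r1:9,r2:18,r3:Add2,r4:-16
cycle 11: CDB Add2=-7 // r0:Add3,r1:9,r2:18,r3:-7,r4:-16
cycle 12: - // r0:Add3,r1:9,r2:18,r3:-7,r4:-16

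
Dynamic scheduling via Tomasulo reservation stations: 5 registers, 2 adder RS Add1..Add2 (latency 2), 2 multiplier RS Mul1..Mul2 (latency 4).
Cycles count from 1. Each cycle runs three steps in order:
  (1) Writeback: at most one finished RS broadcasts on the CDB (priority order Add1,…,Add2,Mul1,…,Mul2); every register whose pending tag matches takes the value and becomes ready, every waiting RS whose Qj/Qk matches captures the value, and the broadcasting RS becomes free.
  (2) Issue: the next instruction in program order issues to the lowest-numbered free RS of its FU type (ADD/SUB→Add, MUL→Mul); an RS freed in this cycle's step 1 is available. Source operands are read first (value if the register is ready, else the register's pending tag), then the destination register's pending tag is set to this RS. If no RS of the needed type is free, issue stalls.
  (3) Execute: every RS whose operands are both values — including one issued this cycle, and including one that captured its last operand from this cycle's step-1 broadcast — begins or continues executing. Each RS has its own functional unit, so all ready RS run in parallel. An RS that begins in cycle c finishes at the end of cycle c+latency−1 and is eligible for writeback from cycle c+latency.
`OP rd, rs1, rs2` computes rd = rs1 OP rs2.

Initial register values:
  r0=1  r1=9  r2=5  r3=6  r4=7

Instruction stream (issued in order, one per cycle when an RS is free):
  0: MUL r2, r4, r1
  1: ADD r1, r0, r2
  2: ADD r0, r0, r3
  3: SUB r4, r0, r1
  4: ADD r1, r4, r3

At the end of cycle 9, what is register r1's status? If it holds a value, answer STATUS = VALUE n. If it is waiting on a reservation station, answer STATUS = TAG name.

STATUS = TAG Add1

  c1: issue MUL r2<-Mul1  regs: r0:1,r1:9,r2:Mul1,r3:6,r4:7
  c2: issue ADD r1<-Add1  regs: r0:1,r1:Add1,r2:Mul1,r3:6,r4:7
  c3: issue ADD r0<-Add2  regs: r0:Add2,r1:Add1,r2:Mul1,r3:6,r4:7
  c4: stall  regs: r0:Add2,r1:Add1,r2:Mul1,r3:6,r4:7
  c5: CDB Add2=7; issue SUB r4<-Add2  regs: r0:7,r1:Add1,r2:Mul1,r3:6,r4:Add2
  c6: CDB Mul1=63; stall  regs: r0:7,r1:Add1,r2:63,r3:6,r4:Add2
  c7: stall  regs: r0:7,r1:Add1,r2:63,r3:6,r4:Add2
  c8: CDB Add1=64; issue ADD r1<-Add1  regs: r0:7,r1:Add1,r2:63,r3:6,r4:Add2
  c9: -  regs: r0:7,r1:Add1,r2:63,r3:6,r4:Add2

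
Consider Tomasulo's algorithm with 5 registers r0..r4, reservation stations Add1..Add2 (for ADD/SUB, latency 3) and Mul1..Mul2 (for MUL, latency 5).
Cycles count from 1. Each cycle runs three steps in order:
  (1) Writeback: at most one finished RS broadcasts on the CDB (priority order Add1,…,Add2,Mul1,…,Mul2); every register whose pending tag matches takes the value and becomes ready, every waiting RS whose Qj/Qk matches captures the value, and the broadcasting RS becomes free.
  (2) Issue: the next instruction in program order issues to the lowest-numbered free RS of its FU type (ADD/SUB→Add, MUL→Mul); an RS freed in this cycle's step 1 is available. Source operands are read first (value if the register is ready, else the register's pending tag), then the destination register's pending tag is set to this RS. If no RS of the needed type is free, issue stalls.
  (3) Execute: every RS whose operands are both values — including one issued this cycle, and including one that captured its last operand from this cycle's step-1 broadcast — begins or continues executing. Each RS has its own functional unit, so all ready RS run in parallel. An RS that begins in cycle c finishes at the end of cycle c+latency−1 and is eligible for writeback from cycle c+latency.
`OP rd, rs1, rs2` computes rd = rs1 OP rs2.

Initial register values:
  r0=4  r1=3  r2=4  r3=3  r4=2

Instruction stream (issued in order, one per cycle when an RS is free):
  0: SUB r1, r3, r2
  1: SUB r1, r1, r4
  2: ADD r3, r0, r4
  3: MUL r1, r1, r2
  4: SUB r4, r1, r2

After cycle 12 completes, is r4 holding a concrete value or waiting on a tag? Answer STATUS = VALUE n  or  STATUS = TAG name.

STATUS = TAG Add1

  c1: issue SUB r1<-Add1  regs: r0:4,r1:Add1,r2:4,r3:3,r4:2
  c2: issue SUB r1<-Add2  regs: r0:4,r1:Add2,r2:4,r3:3,r4:2
  c3: stall  regs: r0:4,r1:Add2,r2:4,r3:3,r4:2
  c4: CDB Add1=-1; issue ADD r3<-Add1  regs: r0:4,r1:Add2,r2:4,r3:Add1,r4:2
  c5: issue MUL r1<-Mul1  regs: r0:4,r1:Mul1,r2:4,r3:Add1,r4:2
  c6: stall  regs: r0:4,r1:Mul1,r2:4,r3:Add1,r4:2
  c7: CDB Add1=6; issue SUB r4<-Add1  regs: r0:4,r1:Mul1,r2:4,r3:6,r4:Add1
  c8: CDB Add2=-3  regs: r0:4,r1:Mul1,r2:4,r3:6,r4:Add1
  c9: -  regs: r0:4,r1:Mul1,r2:4,r3:6,r4:Add1
  c10: -  regs: r0:4,r1:Mul1,r2:4,r3:6,r4:Add1
  c11: -  regs: r0:4,r1:Mul1,r2:4,r3:6,r4:Add1
  c12: -  regs: r0:4,r1:Mul1,r2:4,r3:6,r4:Add1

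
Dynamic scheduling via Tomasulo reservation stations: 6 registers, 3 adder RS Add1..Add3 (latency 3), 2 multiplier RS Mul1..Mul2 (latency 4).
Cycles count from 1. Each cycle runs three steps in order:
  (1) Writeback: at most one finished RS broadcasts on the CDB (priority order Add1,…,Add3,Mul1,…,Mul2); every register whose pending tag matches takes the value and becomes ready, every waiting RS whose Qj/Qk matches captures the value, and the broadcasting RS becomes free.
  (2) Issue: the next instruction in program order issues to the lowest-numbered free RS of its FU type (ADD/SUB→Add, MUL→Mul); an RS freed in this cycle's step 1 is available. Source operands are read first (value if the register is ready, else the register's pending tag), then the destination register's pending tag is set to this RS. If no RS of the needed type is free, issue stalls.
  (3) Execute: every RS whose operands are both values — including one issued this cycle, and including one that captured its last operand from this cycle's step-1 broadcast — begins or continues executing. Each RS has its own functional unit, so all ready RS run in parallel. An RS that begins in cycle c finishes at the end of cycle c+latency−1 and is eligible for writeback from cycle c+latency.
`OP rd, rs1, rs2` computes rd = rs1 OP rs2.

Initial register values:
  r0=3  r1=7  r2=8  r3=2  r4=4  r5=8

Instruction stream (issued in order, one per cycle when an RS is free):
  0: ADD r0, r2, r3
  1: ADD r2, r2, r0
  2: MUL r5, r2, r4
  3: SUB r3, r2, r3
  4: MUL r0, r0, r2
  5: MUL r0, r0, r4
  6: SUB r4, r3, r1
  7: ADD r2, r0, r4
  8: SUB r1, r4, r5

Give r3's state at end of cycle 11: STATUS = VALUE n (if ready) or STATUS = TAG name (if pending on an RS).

STATUS = VALUE 16

c1: issue ADD r0<-Add1 | r0:Add1,r1:7,r2:8,r3:2,r4:4,r5:8
c2: issue ADD r2<-Add2 | r0:Add1,r1:7,r2:Add2,r3:2,r4:4,r5:8
c3: issue MUL r5<-Mul1 | r0:Add1,r1:7,r2:Add2,r3:2,r4:4,r5:Mul1
c4: CDB Add1=10; issue SUB r3<-Add1 | r0:10,r1:7,r2:Add2,r3:Add1,r4:4,r5:Mul1
c5: issue MUL r0<-Mul2 | r0:Mul2,r1:7,r2:Add2,r3:Add1,r4:4,r5:Mul1
c6: stall | r0:Mul2,r1:7,r2:Add2,r3:Add1,r4:4,r5:Mul1
c7: CDB Add2=18; stall | r0:Mul2,r1:7,r2:18,r3:Add1,r4:4,r5:Mul1
c8: stall | r0:Mul2,r1:7,r2:18,r3:Add1,r4:4,r5:Mul1
c9: stall | r0:Mul2,r1:7,r2:18,r3:Add1,r4:4,r5:Mul1
c10: CDB Add1=16; stall | r0:Mul2,r1:7,r2:18,r3:16,r4:4,r5:Mul1
c11: CDB Mul1=72; issue MUL r0<-Mul1 | r0:Mul1,r1:7,r2:18,r3:16,r4:4,r5:72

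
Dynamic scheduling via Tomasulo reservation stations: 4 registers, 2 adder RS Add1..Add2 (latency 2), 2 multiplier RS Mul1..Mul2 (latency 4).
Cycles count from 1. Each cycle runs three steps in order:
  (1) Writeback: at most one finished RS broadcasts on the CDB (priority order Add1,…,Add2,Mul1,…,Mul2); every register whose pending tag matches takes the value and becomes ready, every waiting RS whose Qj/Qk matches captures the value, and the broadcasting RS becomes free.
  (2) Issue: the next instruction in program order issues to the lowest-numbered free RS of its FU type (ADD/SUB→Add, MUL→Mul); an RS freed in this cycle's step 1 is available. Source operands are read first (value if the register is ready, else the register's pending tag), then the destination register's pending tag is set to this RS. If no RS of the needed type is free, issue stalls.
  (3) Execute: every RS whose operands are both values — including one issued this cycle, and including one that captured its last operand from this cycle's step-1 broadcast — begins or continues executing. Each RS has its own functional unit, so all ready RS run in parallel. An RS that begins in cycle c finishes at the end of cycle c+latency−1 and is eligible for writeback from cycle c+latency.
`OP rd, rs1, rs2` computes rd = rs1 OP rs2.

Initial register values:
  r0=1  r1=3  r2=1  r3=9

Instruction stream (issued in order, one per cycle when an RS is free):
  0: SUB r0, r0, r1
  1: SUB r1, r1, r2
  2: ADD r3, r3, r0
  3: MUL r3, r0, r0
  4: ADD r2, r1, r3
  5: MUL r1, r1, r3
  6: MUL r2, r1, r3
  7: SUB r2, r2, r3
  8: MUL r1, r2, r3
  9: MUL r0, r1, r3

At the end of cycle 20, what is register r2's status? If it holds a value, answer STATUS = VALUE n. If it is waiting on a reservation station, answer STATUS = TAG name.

c1: issue SUB r0<-Add1 | r0:Add1,r1:3,r2:1,r3:9
c2: issue SUB r1<-Add2 | r0:Add1,r1:Add2,r2:1,r3:9
c3: CDB Add1=-2; issue ADD r3<-Add1 | r0:-2,r1:Add2,r2:1,r3:Add1
c4: CDB Add2=2; issue MUL r3<-Mul1 | r0:-2,r1:2,r2:1,r3:Mul1
c5: CDB Add1=7; issue ADD r2<-Add1 | r0:-2,r1:2,r2:Add1,r3:Mul1
c6: issue MUL r1<-Mul2 | r0:-2,r1:Mul2,r2:Add1,r3:Mul1
c7: stall | r0:-2,r1:Mul2,r2:Add1,r3:Mul1
c8: CDB Mul1=4; issue MUL r2<-Mul1 | r0:-2,r1:Mul2,r2:Mul1,r3:4
c9: issue SUB r2<-Add2 | r0:-2,r1:Mul2,r2:Add2,r3:4
c10: CDB Add1=6; stall | r0:-2,r1:Mul2,r2:Add2,r3:4
c11: stall | r0:-2,r1:Mul2,r2:Add2,r3:4
c12: CDB Mul2=8; issue MUL r1<-Mul2 | r0:-2,r1:Mul2,r2:Add2,r3:4
c13: stall | r0:-2,r1:Mul2,r2:Add2,r3:4
c14: stall | r0:-2,r1:Mul2,r2:Add2,r3:4
c15: stall | r0:-2,r1:Mul2,r2:Add2,r3:4
c16: CDB Mul1=32; issue MUL r0<-Mul1 | r0:Mul1,r1:Mul2,r2:Add2,r3:4
c17: - | r0:Mul1,r1:Mul2,r2:Add2,r3:4
c18: CDB Add2=28 | r0:Mul1,r1:Mul2,r2:28,r3:4
c19: - | r0:Mul1,r1:Mul2,r2:28,r3:4
c20: - | r0:Mul1,r1:Mul2,r2:28,r3:4

STATUS = VALUE 28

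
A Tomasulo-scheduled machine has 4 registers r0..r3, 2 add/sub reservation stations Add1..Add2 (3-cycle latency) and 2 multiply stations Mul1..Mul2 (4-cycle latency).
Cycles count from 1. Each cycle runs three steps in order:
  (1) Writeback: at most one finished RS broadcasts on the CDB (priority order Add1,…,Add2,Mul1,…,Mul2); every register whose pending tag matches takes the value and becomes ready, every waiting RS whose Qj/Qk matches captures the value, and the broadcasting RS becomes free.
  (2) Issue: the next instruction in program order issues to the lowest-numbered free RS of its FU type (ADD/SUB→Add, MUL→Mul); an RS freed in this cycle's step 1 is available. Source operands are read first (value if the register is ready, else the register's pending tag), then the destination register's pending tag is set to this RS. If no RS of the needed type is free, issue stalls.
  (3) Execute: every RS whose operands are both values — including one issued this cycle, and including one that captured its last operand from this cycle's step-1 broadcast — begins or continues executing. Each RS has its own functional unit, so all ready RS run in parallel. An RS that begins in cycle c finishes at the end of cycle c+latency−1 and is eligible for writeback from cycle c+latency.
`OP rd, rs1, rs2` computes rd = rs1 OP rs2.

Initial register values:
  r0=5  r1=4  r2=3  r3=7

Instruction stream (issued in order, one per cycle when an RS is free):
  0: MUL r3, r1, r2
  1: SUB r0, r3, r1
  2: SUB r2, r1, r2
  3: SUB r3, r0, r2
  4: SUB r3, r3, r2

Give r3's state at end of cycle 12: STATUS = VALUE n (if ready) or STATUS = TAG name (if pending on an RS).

STATUS = TAG Add1

c1: issue MUL r3<-Mul1 | r0:5,r1:4,r2:3,r3:Mul1
c2: issue SUB r0<-Add1 | r0:Add1,r1:4,r2:3,r3:Mul1
c3: issue SUB r2<-Add2 | r0:Add1,r1:4,r2:Add2,r3:Mul1
c4: stall | r0:Add1,r1:4,r2:Add2,r3:Mul1
c5: CDB Mul1=12; stall | r0:Add1,r1:4,r2:Add2,r3:12
c6: CDB Add2=1; issue SUB r3<-Add2 | r0:Add1,r1:4,r2:1,r3:Add2
c7: stall | r0:Add1,r1:4,r2:1,r3:Add2
c8: CDB Add1=8; issue SUB r3<-Add1 | r0:8,r1:4,r2:1,r3:Add1
c9: - | r0:8,r1:4,r2:1,r3:Add1
c10: - | r0:8,r1:4,r2:1,r3:Add1
c11: CDB Add2=7 | r0:8,r1:4,r2:1,r3:Add1
c12: - | r0:8,r1:4,r2:1,r3:Add1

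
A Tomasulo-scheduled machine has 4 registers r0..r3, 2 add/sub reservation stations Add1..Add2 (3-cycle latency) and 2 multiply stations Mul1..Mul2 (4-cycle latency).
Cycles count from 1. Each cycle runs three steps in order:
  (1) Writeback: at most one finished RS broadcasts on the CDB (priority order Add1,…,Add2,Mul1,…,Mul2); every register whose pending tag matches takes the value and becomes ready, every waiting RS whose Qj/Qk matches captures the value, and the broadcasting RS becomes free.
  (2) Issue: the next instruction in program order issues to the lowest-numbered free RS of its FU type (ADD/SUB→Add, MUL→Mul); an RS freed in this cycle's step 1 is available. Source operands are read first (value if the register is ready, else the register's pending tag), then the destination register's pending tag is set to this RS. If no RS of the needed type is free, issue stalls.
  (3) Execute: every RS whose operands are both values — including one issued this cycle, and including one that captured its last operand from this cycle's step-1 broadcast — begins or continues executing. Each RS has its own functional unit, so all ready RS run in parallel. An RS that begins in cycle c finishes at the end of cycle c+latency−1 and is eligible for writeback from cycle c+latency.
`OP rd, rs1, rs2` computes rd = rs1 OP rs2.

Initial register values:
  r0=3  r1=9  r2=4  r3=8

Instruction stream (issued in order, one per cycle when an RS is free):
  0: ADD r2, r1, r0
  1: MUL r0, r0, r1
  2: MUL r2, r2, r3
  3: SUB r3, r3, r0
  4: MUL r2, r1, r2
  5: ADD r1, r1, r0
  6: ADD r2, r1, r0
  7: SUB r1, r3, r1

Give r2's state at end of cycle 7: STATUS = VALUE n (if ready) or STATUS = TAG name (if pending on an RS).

cycle 1: issue ADD r2<-Add1 // r0:3,r1:9,r2:Add1,r3:8
cycle 2: issue MUL r0<-Mul1 // r0:Mul1,r1:9,r2:Add1,r3:8
cycle 3: issue MUL r2<-Mul2 // r0:Mul1,r1:9,r2:Mul2,r3:8
cycle 4: CDB Add1=12; issue SUB r3<-Add1 // r0:Mul1,r1:9,r2:Mul2,r3:Add1
cycle 5: stall // r0:Mul1,r1:9,r2:Mul2,r3:Add1
cycle 6: CDB Mul1=27; issue MUL r2<-Mul1 // r0:27,r1:9,r2:Mul1,r3:Add1
cycle 7: issue ADD r1<-Add2 // r0:27,r1:Add2,r2:Mul1,r3:Add1

STATUS = TAG Mul1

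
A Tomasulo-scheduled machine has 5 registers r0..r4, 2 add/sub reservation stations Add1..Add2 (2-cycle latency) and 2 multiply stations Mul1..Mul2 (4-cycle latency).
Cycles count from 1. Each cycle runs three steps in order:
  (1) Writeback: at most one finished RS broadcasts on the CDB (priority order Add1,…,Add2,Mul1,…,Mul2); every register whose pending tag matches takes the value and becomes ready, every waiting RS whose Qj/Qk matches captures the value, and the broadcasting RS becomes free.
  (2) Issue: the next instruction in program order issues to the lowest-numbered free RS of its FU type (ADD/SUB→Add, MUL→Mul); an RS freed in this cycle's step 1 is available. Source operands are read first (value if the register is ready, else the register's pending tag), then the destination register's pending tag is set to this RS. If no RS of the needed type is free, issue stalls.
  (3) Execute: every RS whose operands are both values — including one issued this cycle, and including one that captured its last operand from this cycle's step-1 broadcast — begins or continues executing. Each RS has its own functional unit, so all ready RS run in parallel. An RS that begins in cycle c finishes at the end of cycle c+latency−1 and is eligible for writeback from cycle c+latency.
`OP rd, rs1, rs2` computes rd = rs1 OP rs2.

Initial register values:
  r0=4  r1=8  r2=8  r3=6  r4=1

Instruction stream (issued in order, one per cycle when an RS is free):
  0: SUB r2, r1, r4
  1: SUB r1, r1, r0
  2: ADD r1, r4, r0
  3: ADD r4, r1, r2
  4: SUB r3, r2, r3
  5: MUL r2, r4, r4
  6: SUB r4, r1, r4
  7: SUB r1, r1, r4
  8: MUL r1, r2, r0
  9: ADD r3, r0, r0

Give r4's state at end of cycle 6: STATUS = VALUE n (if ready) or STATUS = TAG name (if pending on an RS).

STATUS = TAG Add2

  c1: issue SUB r2<-Add1  regs: r0:4,r1:8,r2:Add1,r3:6,r4:1
  c2: issue SUB r1<-Add2  regs: r0:4,r1:Add2,r2:Add1,r3:6,r4:1
  c3: CDB Add1=7; issue ADD r1<-Add1  regs: r0:4,r1:Add1,r2:7,r3:6,r4:1
  c4: CDB Add2=4; issue ADD r4<-Add2  regs: r0:4,r1:Add1,r2:7,r3:6,r4:Add2
  c5: CDB Add1=5; issue SUB r3<-Add1  regs: r0:4,r1:5,r2:7,r3:Add1,r4:Add2
  c6: issue MUL r2<-Mul1  regs: r0:4,r1:5,r2:Mul1,r3:Add1,r4:Add2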